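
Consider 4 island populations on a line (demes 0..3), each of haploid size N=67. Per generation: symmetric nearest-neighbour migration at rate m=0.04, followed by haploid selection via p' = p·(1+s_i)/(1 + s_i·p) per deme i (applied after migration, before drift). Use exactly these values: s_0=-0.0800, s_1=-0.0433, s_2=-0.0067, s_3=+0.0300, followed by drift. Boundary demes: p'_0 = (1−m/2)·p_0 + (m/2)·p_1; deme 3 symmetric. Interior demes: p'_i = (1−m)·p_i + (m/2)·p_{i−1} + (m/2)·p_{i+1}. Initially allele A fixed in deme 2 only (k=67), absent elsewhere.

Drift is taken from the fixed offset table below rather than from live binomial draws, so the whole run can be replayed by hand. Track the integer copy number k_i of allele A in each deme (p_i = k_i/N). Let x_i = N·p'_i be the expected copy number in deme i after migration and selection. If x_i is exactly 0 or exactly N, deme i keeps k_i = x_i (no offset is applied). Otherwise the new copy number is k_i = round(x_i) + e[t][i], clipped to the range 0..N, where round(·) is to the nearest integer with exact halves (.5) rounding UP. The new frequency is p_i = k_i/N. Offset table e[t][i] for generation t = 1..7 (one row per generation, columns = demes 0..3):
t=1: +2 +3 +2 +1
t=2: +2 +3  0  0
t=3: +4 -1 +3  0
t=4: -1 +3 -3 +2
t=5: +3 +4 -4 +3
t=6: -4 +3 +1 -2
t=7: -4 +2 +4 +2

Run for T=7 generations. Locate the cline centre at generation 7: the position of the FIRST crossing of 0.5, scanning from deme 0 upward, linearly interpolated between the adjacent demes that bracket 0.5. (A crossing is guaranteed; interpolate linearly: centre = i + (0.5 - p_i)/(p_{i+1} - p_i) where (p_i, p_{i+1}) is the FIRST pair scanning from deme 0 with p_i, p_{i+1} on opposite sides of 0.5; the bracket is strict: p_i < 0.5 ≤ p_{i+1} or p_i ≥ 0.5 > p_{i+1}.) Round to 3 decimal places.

1.379

t=0: k=[0 0 67 0]
t=1: x=[0.0000 1.2831 64.3027 1.3794] k=[0 4 66 2]
t=2: x=[0.0736 4.9531 63.4575 3.3734] k=[2 8 63 3]
t=3: x=[1.9553 8.6413 60.6615 4.3179] k=[6 8 64 4]
t=4: x=[5.5972 8.7381 61.6470 5.3436] k=[5 12 59 7]
t=5: x=[4.7580 12.3479 56.9628 8.2515] k=[8 16 53 11]
t=6: x=[7.5811 16.0339 51.3395 12.1309] k=[4 19 52 10]
t=7: x=[3.9764 18.7564 50.4163 11.1113] k=[0 21 54 13]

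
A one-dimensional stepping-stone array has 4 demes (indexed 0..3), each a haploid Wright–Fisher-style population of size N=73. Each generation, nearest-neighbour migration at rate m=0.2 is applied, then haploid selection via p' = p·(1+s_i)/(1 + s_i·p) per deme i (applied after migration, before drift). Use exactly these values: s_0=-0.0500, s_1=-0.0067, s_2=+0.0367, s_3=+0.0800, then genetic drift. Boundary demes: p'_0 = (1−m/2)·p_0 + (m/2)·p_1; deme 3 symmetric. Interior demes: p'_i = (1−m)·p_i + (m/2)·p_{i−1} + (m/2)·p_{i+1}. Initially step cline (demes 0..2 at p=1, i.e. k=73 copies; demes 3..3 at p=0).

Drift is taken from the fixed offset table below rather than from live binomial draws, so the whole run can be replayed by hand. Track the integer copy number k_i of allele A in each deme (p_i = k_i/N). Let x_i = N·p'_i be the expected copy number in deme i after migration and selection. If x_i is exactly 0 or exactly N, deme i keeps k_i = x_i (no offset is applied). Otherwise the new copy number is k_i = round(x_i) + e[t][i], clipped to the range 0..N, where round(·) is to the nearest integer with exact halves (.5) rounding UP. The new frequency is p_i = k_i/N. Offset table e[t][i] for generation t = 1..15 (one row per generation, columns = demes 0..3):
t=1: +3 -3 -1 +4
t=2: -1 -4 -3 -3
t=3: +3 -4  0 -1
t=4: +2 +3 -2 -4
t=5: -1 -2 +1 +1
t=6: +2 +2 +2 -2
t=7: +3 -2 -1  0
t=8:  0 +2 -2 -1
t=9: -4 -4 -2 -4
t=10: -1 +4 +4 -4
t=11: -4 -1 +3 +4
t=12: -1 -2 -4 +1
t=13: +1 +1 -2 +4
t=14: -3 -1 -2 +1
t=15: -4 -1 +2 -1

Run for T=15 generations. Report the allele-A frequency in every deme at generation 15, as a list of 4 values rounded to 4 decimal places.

[0.6849, 0.7397, 0.7123, 0.6849]

t=0: k=[73 73 73 0]
t=1: x=[73.0000 73.0000 65.9334 7.8214] k=[73 73 65 12]
t=2: x=[73.0000 72.1947 60.8690 18.3364] k=[73 68 58 15]
t=3: x=[72.4739 67.4657 55.1898 20.4123] k=[73 63 55 19]
t=4: x=[71.9481 63.1428 52.7319 23.8181] k=[73 66 51 20]
t=5: x=[72.2635 65.1530 49.9719 24.3320] k=[71 63 51 25]
t=6: x=[70.0586 62.5399 50.1693 28.9329] k=[72 65 52 27]
t=7: x=[71.2127 64.3489 51.3529 30.8623] k=[73 62 50 31]
t=8: x=[71.8430 61.8366 49.8732 34.2955] k=[72 64 48 33]
t=9: x=[71.1077 63.1428 48.6879 35.9026] k=[67 59 47 32]
t=10: x=[65.8770 58.5221 47.3033 34.8988] k=[65 63 51 31]
t=11: x=[64.4192 61.9370 50.7613 34.3961] k=[60 61 54 38]
t=12: x=[59.5462 60.1289 53.6174 40.9892] k=[59 58 50 42]
t=13: x=[58.3073 57.2170 50.5640 44.1530] k=[59 58 49 48]
t=14: x=[58.3073 57.1166 50.3667 49.3468] k=[55 56 48 50]
t=15: x=[54.3980 55.0090 49.5770 51.0006] k=[50 54 52 50]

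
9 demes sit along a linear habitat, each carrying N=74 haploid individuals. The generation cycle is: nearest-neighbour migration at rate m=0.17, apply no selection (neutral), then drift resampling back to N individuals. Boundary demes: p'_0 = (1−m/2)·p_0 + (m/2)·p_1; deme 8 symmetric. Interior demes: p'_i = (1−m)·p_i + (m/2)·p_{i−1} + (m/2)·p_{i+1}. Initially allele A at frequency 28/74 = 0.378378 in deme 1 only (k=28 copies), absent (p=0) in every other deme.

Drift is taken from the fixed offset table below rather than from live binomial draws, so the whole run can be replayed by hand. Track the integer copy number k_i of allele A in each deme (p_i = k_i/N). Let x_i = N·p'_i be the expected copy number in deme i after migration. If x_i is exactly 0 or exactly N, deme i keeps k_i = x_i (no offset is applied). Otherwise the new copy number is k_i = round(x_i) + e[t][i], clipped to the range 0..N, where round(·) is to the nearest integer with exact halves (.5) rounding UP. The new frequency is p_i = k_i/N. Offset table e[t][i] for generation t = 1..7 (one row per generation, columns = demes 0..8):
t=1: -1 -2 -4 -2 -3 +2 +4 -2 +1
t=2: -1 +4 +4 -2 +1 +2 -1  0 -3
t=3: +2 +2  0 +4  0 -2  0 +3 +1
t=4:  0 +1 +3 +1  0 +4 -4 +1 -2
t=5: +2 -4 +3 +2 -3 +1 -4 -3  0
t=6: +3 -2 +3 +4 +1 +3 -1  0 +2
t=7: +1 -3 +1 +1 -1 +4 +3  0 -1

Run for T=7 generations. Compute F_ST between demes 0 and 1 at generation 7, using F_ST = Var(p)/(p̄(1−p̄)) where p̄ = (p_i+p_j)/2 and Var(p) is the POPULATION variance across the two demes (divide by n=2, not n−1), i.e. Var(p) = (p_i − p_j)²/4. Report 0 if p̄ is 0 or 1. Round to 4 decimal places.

t=0: k=[0 28 0 0 0 0 0 0 0]
t=1: x=[2.3800 23.2400 2.3800 0.0000 0.0000 0.0000 0.0000 0.0000 0.0000] k=[1 21 0 0 0 0 0 0 0]
t=2: x=[2.7000 17.5150 1.7850 0.0000 0.0000 0.0000 0.0000 0.0000 0.0000] k=[2 22 6 0 0 0 0 0 0]
t=3: x=[3.7000 18.9400 6.8500 0.5100 0.0000 0.0000 0.0000 0.0000 0.0000] k=[6 21 7 5 0 0 0 0 0]
t=4: x=[7.2750 18.5350 8.0200 4.7450 0.4250 0.0000 0.0000 0.0000 0.0000] k=[7 20 11 6 0 0 0 0 0]
t=5: x=[8.1050 18.1300 11.3400 5.9150 0.5100 0.0000 0.0000 0.0000 0.0000] k=[10 14 14 8 0 0 0 0 0]
t=6: x=[10.3400 13.6600 13.4900 7.8300 0.6800 0.0000 0.0000 0.0000 0.0000] k=[13 12 16 12 2 0 0 0 0]
t=7: x=[12.9150 12.4250 15.3200 11.4900 2.6800 0.1700 0.0000 0.0000 0.0000] k=[14 9 16 12 2 4 0 0 0]

0.0087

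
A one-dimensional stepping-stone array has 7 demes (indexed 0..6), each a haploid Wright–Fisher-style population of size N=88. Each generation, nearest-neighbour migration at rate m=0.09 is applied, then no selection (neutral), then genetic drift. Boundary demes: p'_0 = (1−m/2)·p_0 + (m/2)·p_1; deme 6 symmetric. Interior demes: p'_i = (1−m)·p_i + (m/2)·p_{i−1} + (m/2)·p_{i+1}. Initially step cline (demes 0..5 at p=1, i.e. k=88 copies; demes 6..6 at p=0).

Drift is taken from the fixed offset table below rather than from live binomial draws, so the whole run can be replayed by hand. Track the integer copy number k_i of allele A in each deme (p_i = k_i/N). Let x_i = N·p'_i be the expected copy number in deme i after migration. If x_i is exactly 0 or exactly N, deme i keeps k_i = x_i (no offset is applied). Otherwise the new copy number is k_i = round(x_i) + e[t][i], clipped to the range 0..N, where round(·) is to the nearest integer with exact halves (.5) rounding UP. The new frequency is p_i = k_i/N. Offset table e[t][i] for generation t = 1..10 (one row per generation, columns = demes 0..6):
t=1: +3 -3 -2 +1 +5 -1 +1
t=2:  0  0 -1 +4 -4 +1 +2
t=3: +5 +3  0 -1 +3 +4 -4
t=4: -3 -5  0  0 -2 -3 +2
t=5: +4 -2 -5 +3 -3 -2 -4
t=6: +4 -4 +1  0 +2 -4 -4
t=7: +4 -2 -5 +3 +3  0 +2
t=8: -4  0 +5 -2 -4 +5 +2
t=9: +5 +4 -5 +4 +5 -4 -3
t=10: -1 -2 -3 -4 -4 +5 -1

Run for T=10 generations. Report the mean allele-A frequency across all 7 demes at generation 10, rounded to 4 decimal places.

t=0: k=[88 88 88 88 88 88 0]
t=1: x=[88.0000 88.0000 88.0000 88.0000 88.0000 84.0400 3.9600] k=[88 88 88 88 88 83 5]
t=2: x=[88.0000 88.0000 88.0000 88.0000 87.7750 79.7150 8.5100] k=[88 88 88 88 84 81 11]
t=3: x=[88.0000 88.0000 88.0000 87.8200 84.0450 77.9850 14.1500] k=[88 88 88 87 87 82 10]
t=4: x=[88.0000 88.0000 87.9550 87.0450 86.7750 78.9850 13.2400] k=[88 88 88 87 85 76 15]
t=5: x=[88.0000 88.0000 87.9550 86.9550 84.6850 73.6600 17.7450] k=[88 88 83 88 82 72 14]
t=6: x=[88.0000 87.7750 83.4500 87.5050 81.8200 69.8400 16.6100] k=[88 84 84 88 84 66 13]
t=7: x=[87.8200 84.1800 84.1800 87.6400 83.3700 64.4250 15.3850] k=[88 82 79 88 86 64 17]
t=8: x=[87.7300 82.1350 79.5400 87.5050 85.1000 62.8750 19.1150] k=[84 82 85 86 81 68 21]
t=9: x=[83.9100 82.2250 84.9100 85.7300 80.6400 66.4700 23.1150] k=[88 86 80 88 86 62 20]
t=10: x=[87.9100 85.8200 80.6300 87.5500 85.0100 61.1900 21.8900] k=[87 84 78 84 81 66 21]

0.8133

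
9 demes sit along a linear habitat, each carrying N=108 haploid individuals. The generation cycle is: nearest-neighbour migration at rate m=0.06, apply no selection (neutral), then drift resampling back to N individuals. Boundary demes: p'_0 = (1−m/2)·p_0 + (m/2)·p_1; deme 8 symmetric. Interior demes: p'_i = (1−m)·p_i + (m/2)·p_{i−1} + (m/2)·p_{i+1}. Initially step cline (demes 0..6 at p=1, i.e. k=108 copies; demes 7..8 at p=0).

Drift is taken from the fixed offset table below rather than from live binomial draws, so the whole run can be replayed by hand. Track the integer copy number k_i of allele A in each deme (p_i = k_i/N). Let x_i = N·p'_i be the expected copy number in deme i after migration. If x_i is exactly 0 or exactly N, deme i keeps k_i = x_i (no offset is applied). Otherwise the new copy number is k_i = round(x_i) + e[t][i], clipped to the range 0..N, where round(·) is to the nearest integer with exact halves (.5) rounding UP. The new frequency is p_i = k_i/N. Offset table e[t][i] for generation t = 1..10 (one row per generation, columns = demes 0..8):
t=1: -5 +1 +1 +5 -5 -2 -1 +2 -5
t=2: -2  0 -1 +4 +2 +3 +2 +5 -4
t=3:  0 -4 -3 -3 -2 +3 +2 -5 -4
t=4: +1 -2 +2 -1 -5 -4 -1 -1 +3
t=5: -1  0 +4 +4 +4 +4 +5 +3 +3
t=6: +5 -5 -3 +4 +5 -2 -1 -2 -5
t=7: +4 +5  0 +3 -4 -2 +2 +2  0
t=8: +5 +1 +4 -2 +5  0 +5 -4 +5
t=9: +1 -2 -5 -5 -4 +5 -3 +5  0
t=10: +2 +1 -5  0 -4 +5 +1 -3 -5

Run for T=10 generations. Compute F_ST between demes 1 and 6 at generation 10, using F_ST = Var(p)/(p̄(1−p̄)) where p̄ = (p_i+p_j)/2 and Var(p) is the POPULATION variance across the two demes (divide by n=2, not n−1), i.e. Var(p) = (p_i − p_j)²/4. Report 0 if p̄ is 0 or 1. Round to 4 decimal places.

t=0: k=[108 108 108 108 108 108 108 0 0]
t=1: x=[108.0000 108.0000 108.0000 108.0000 108.0000 108.0000 104.7600 3.2400 0.0000] k=[108 108 108 108 108 108 104 5 0]
t=2: x=[108.0000 108.0000 108.0000 108.0000 108.0000 107.8800 101.1500 7.8200 0.1500] k=[108 108 108 108 108 108 103 13 0]
t=3: x=[108.0000 108.0000 108.0000 108.0000 108.0000 107.8500 100.4500 15.3100 0.3900] k=[108 108 108 108 108 108 102 10 0]
t=4: x=[108.0000 108.0000 108.0000 108.0000 108.0000 107.8200 99.4200 12.4600 0.3000] k=[108 108 108 108 108 104 98 11 3]
t=5: x=[108.0000 108.0000 108.0000 108.0000 107.8800 103.9400 95.5700 13.3700 3.2400] k=[108 108 108 108 108 108 101 16 6]
t=6: x=[108.0000 108.0000 108.0000 108.0000 108.0000 107.7900 98.6600 18.2500 6.3000] k=[108 108 108 108 108 106 98 16 1]
t=7: x=[108.0000 108.0000 108.0000 108.0000 107.9400 105.8200 95.7800 18.0100 1.4500] k=[108 108 108 108 104 104 98 20 1]
t=8: x=[108.0000 108.0000 108.0000 107.8800 104.1200 103.8200 95.8400 21.7700 1.5700] k=[108 108 108 106 108 104 101 18 7]
t=9: x=[108.0000 108.0000 107.9400 106.1200 107.8200 104.0300 98.6000 20.1600 7.3300] k=[108 108 103 101 104 108 96 25 7]
t=10: x=[108.0000 107.8500 103.0900 101.1500 104.0300 107.5200 94.2300 26.5900 7.5400] k=[108 108 98 101 100 108 95 24 3]

0.0640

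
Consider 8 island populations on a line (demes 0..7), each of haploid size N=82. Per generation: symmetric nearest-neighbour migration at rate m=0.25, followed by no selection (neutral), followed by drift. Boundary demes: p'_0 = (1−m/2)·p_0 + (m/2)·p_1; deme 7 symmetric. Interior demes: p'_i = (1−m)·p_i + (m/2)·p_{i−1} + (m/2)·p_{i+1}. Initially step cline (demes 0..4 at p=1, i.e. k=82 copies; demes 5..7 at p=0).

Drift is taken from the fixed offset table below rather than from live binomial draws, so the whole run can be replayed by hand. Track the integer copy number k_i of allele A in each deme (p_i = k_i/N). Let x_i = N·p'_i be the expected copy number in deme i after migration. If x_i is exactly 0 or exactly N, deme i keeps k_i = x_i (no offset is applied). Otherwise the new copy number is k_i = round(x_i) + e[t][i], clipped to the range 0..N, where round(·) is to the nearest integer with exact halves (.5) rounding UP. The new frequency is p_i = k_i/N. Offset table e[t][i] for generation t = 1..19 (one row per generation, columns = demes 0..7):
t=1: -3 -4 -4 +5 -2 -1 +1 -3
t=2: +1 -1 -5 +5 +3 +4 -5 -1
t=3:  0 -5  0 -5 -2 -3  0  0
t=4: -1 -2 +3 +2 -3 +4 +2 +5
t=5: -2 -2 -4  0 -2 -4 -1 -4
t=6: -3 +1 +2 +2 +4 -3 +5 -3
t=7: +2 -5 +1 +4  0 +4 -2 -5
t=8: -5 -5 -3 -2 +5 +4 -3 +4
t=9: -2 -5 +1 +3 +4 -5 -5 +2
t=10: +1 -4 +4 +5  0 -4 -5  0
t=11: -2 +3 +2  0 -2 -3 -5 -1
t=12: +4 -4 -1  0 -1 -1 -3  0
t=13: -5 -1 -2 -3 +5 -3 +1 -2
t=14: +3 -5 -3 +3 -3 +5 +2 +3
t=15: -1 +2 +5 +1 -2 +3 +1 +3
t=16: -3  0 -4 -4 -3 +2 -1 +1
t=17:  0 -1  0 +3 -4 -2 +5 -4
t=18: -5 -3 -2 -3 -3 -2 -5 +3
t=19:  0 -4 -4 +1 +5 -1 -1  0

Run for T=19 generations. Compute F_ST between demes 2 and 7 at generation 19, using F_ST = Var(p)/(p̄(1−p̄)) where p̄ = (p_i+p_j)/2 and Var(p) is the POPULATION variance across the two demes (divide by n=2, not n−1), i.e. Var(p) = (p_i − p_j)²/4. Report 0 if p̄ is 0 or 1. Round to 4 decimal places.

t=0: k=[82 82 82 82 82 0 0 0]
t=1: x=[82.0000 82.0000 82.0000 82.0000 71.7500 10.2500 0.0000 0.0000] k=[82 82 82 82 70 9 0 0]
t=2: x=[82.0000 82.0000 82.0000 80.5000 63.8750 15.5000 1.1250 0.0000] k=[82 82 82 82 67 20 0 0]
t=3: x=[82.0000 82.0000 82.0000 80.1250 63.0000 23.3750 2.5000 0.0000] k=[82 82 82 75 61 20 3 0]
t=4: x=[82.0000 82.0000 81.1250 74.1250 57.6250 23.0000 4.7500 0.3750] k=[82 82 82 76 55 27 7 5]
t=5: x=[82.0000 82.0000 81.2500 74.1250 54.1250 28.0000 9.2500 5.2500] k=[82 82 77 74 52 24 8 1]
t=6: x=[82.0000 81.3750 77.2500 71.6250 51.2500 25.5000 9.1250 1.8750] k=[82 82 79 74 55 23 14 0]
t=7: x=[82.0000 81.6250 78.7500 72.2500 53.3750 25.8750 13.3750 1.7500] k=[82 77 80 76 53 30 11 0]
t=8: x=[81.3750 78.0000 79.1250 73.6250 53.0000 30.5000 12.0000 1.3750] k=[76 73 76 72 58 35 9 5]
t=9: x=[75.6250 73.7500 75.1250 70.7500 56.8750 34.6250 11.7500 5.5000] k=[74 69 76 74 61 30 7 8]
t=10: x=[73.3750 70.5000 74.8750 72.6250 58.7500 31.0000 10.0000 7.8750] k=[74 67 79 78 59 27 5 8]
t=11: x=[73.1250 69.3750 77.3750 75.7500 57.3750 28.2500 8.1250 7.6250] k=[71 72 79 76 55 25 3 7]
t=12: x=[71.1250 72.7500 77.7500 73.7500 53.8750 26.0000 6.2500 6.5000] k=[75 69 77 74 53 25 3 7]
t=13: x=[74.2500 70.7500 75.6250 71.7500 52.1250 25.7500 6.2500 6.5000] k=[69 70 74 69 57 23 7 5]
t=14: x=[69.1250 70.3750 72.8750 68.1250 54.2500 25.2500 8.7500 5.2500] k=[72 65 70 71 51 30 11 8]
t=15: x=[71.1250 66.5000 69.5000 68.3750 50.8750 30.2500 13.0000 8.3750] k=[70 69 75 69 49 33 14 11]
t=16: x=[69.8750 69.8750 73.5000 67.2500 49.5000 32.6250 16.0000 11.3750] k=[67 70 70 63 47 35 15 12]
t=17: x=[67.3750 69.6250 69.1250 61.8750 47.5000 34.0000 17.1250 12.3750] k=[67 69 69 65 44 32 22 8]
t=18: x=[67.2500 68.7500 68.5000 62.8750 45.1250 32.2500 21.5000 9.7500] k=[62 66 67 60 42 30 17 13]
t=19: x=[62.5000 65.6250 66.0000 58.6250 42.7500 29.8750 18.1250 13.5000] k=[63 62 62 60 48 29 17 14]

0.3445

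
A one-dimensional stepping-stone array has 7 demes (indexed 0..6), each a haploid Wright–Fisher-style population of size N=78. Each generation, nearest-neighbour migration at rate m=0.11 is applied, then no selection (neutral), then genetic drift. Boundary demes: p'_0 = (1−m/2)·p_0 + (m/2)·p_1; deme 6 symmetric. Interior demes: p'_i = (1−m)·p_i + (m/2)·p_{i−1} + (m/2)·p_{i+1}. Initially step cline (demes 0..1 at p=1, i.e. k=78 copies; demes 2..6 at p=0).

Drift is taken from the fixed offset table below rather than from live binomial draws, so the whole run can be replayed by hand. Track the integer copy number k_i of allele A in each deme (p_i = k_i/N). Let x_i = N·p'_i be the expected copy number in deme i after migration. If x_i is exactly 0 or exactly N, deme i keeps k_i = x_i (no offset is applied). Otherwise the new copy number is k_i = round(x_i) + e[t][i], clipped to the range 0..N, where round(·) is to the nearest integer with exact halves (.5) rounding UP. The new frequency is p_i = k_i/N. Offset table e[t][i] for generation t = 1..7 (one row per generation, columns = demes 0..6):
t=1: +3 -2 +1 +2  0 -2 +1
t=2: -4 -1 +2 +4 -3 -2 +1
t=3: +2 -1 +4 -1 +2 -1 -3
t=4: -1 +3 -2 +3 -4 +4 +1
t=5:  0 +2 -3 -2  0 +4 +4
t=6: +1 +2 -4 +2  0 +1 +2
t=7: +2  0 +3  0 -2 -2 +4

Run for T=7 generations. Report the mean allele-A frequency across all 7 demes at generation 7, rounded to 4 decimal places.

t=0: k=[78 78 0 0 0 0 0]
t=1: x=[78.0000 73.7100 4.2900 0.0000 0.0000 0.0000 0.0000] k=[78 72 5 0 0 0 0]
t=2: x=[77.6700 68.6450 8.4100 0.2750 0.0000 0.0000 0.0000] k=[74 68 10 4 0 0 0]
t=3: x=[73.6700 65.1400 12.8600 4.1100 0.2200 0.0000 0.0000] k=[76 64 17 3 2 0 0]
t=4: x=[75.3400 62.0750 18.8150 3.7150 1.9450 0.1100 0.0000] k=[74 65 17 7 0 4 0]
t=5: x=[73.5050 62.8550 19.0900 7.1650 0.6050 3.5600 0.2200] k=[74 65 16 5 1 8 4]
t=6: x=[73.5050 62.8000 18.0900 5.3850 1.6050 7.3950 4.2200] k=[75 65 14 7 2 8 6]
t=7: x=[74.4500 62.7450 16.4200 7.1100 2.6050 7.5600 6.1100] k=[76 63 19 7 1 6 10]

0.3333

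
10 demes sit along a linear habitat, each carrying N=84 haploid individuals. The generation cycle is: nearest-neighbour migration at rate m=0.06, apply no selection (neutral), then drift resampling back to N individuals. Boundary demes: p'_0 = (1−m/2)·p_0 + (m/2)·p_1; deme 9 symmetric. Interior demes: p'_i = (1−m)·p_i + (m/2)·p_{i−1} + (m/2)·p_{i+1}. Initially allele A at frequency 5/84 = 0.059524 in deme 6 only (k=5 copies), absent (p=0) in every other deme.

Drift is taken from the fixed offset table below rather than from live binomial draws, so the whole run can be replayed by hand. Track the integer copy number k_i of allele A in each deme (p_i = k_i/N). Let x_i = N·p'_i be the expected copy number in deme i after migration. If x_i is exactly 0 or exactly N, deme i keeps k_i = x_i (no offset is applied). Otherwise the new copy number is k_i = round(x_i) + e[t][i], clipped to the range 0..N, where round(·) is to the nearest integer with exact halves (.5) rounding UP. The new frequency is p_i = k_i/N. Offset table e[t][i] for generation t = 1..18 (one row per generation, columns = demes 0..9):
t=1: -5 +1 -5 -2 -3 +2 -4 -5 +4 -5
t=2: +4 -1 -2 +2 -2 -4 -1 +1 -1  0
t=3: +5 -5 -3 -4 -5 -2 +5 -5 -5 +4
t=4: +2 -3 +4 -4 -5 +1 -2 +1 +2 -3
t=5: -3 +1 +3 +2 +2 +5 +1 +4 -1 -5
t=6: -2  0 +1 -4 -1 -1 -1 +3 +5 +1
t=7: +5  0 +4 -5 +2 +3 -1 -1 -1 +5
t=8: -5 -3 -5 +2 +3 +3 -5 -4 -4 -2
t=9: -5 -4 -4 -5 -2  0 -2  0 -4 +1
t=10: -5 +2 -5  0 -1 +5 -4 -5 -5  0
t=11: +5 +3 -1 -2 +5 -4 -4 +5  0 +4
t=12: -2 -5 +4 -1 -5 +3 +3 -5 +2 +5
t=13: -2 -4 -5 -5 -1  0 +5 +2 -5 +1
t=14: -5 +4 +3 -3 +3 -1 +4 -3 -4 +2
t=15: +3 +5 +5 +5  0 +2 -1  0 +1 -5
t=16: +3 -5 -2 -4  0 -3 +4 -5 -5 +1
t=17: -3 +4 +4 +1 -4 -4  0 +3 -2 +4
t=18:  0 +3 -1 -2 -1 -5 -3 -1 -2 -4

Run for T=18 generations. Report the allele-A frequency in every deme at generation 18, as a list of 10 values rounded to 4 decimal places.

t=0: k=[0 0 0 0 0 0 5 0 0 0]
t=1: x=[0.0000 0.0000 0.0000 0.0000 0.0000 0.1500 4.7000 0.1500 0.0000 0.0000] k=[0 0 0 0 0 2 1 0 0 0]
t=2: x=[0.0000 0.0000 0.0000 0.0000 0.0600 1.9100 1.0000 0.0300 0.0000 0.0000] k=[0 0 0 0 0 0 0 1 0 0]
t=3: x=[0.0000 0.0000 0.0000 0.0000 0.0000 0.0000 0.0300 0.9400 0.0300 0.0000] k=[0 0 0 0 0 0 5 0 0 0]
t=4: x=[0.0000 0.0000 0.0000 0.0000 0.0000 0.1500 4.7000 0.1500 0.0000 0.0000] k=[0 0 0 0 0 1 3 1 0 0]
t=5: x=[0.0000 0.0000 0.0000 0.0000 0.0300 1.0300 2.8800 1.0300 0.0300 0.0000] k=[0 0 0 0 2 6 4 5 0 0]
t=6: x=[0.0000 0.0000 0.0000 0.0600 2.0600 5.8200 4.0900 4.8200 0.1500 0.0000] k=[0 0 0 0 1 5 3 8 5 0]
t=7: x=[0.0000 0.0000 0.0000 0.0300 1.0900 4.8200 3.2100 7.7600 4.9400 0.1500] k=[0 0 0 0 3 8 2 7 4 5]
t=8: x=[0.0000 0.0000 0.0000 0.0900 3.0600 7.6700 2.3300 6.7600 4.1200 4.9700] k=[0 0 0 2 6 11 0 3 0 3]
t=9: x=[0.0000 0.0000 0.0600 2.0600 6.0300 10.5200 0.4200 2.8200 0.1800 2.9100] k=[0 0 0 0 4 11 0 3 0 4]
t=10: x=[0.0000 0.0000 0.0000 0.1200 4.0900 10.4600 0.4200 2.8200 0.2100 3.8800] k=[0 0 0 0 3 15 0 0 0 4]
t=11: x=[0.0000 0.0000 0.0000 0.0900 3.2700 14.1900 0.4500 0.0000 0.1200 3.8800] k=[0 0 0 0 8 10 0 0 0 8]
t=12: x=[0.0000 0.0000 0.0000 0.2400 7.8200 9.6400 0.3000 0.0000 0.2400 7.7600] k=[0 0 0 0 3 13 3 0 2 13]
t=13: x=[0.0000 0.0000 0.0000 0.0900 3.2100 12.4000 3.2100 0.1500 2.2700 12.6700] k=[0 0 0 0 2 12 8 2 0 14]
t=14: x=[0.0000 0.0000 0.0000 0.0600 2.2400 11.5800 7.9400 2.1200 0.4800 13.5800] k=[0 0 0 0 5 11 12 0 0 16]
t=15: x=[0.0000 0.0000 0.0000 0.1500 5.0300 10.8500 11.6100 0.3600 0.4800 15.5200] k=[0 0 0 5 5 13 11 0 1 11]
t=16: x=[0.0000 0.0000 0.1500 4.8500 5.2400 12.7000 10.7300 0.3600 1.2700 10.7000] k=[0 0 0 1 5 10 15 0 0 12]
t=17: x=[0.0000 0.0000 0.0300 1.0900 5.0300 10.0000 14.4000 0.4500 0.3600 11.6400] k=[0 0 4 2 1 6 14 3 0 16]
t=18: x=[0.0000 0.1200 3.8200 2.0300 1.1800 6.0900 13.4300 3.2400 0.5700 15.5200] k=[0 3 3 0 0 1 10 2 0 12]

[0.0000, 0.0357, 0.0357, 0.0000, 0.0000, 0.0119, 0.1190, 0.0238, 0.0000, 0.1429]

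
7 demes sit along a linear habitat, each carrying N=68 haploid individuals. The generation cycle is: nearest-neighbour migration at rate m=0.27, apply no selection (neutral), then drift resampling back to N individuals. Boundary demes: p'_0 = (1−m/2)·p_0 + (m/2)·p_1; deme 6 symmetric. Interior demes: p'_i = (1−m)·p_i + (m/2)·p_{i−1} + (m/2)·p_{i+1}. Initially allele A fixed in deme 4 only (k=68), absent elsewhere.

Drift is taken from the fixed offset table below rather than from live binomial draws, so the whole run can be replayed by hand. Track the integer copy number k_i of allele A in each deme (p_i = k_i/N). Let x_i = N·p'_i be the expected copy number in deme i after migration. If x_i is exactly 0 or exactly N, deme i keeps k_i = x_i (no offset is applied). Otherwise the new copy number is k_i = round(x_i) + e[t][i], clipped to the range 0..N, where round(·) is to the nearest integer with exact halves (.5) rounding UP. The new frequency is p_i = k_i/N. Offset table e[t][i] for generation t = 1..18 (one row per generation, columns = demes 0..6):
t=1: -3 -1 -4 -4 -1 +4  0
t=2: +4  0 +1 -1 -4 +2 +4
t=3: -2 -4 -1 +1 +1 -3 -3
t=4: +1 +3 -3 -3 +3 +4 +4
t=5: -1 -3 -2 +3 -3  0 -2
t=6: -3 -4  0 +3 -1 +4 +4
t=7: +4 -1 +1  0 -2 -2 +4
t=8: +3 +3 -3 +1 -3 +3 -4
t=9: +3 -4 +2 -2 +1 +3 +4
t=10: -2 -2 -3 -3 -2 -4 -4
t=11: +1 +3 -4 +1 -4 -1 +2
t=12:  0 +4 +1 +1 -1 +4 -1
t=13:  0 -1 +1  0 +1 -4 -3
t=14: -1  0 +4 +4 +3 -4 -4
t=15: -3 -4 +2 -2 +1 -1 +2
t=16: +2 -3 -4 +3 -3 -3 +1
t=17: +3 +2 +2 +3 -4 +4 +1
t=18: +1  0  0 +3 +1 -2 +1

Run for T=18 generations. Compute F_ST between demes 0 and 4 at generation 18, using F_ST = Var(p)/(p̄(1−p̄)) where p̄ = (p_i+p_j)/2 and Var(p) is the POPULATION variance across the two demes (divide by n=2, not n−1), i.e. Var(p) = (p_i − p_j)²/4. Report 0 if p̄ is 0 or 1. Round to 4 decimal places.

0.0083

t=0: k=[0 0 0 0 68 0 0]
t=1: x=[0.0000 0.0000 0.0000 9.1800 49.6400 9.1800 0.0000] k=[0 0 0 5 49 13 0]
t=2: x=[0.0000 0.0000 0.6750 10.2650 38.2000 16.1050 1.7550] k=[0 0 2 9 34 18 6]
t=3: x=[0.0000 0.2700 2.6750 11.4300 28.4650 18.5400 7.6200] k=[0 0 2 12 29 16 5]
t=4: x=[0.0000 0.2700 3.0800 12.9450 24.9500 16.2700 6.4850] k=[0 3 0 10 28 20 10]
t=5: x=[0.4050 2.1900 1.7550 11.0800 24.4900 19.7300 11.3500] k=[0 0 0 14 21 20 9]
t=6: x=[0.0000 0.0000 1.8900 13.0550 19.9200 18.6500 10.4850] k=[0 0 2 16 19 23 14]
t=7: x=[0.0000 0.2700 3.6200 14.5150 19.1350 21.2450 15.2150] k=[0 0 5 15 17 19 19]
t=8: x=[0.0000 0.6750 5.6750 13.9200 17.0000 18.7300 19.0000] k=[0 4 3 15 14 22 15]
t=9: x=[0.5400 3.3250 4.7550 13.2450 15.2150 19.9750 15.9450] k=[4 0 7 11 16 23 20]
t=10: x=[3.4600 1.4850 6.5950 11.1350 16.2700 21.6500 20.4050] k=[1 0 4 8 14 18 16]
t=11: x=[0.8650 0.6750 4.0000 8.2700 13.7300 17.1900 16.2700] k=[2 4 0 9 10 16 18]
t=12: x=[2.2700 3.1900 1.7550 7.9200 10.6750 15.4600 17.7300] k=[2 7 3 9 10 19 17]
t=13: x=[2.6750 5.7850 4.3500 8.3250 11.0800 17.5150 17.2700] k=[3 5 5 8 12 14 14]
t=14: x=[3.2700 4.7300 5.4050 8.1350 11.7300 13.7300 14.0000] k=[2 5 9 12 15 10 10]
t=15: x=[2.4050 5.1350 8.8650 12.0000 13.9200 10.6750 10.0000] k=[0 1 11 10 15 10 12]
t=16: x=[0.1350 2.2150 9.5150 10.8100 13.6500 10.9450 11.7300] k=[2 0 6 14 11 8 13]
t=17: x=[1.7300 1.0800 6.2700 12.5150 11.0000 9.0800 12.3250] k=[5 3 8 16 7 13 13]
t=18: x=[4.7300 3.9450 8.4050 13.7050 9.0250 12.1900 13.0000] k=[6 4 8 17 10 10 14]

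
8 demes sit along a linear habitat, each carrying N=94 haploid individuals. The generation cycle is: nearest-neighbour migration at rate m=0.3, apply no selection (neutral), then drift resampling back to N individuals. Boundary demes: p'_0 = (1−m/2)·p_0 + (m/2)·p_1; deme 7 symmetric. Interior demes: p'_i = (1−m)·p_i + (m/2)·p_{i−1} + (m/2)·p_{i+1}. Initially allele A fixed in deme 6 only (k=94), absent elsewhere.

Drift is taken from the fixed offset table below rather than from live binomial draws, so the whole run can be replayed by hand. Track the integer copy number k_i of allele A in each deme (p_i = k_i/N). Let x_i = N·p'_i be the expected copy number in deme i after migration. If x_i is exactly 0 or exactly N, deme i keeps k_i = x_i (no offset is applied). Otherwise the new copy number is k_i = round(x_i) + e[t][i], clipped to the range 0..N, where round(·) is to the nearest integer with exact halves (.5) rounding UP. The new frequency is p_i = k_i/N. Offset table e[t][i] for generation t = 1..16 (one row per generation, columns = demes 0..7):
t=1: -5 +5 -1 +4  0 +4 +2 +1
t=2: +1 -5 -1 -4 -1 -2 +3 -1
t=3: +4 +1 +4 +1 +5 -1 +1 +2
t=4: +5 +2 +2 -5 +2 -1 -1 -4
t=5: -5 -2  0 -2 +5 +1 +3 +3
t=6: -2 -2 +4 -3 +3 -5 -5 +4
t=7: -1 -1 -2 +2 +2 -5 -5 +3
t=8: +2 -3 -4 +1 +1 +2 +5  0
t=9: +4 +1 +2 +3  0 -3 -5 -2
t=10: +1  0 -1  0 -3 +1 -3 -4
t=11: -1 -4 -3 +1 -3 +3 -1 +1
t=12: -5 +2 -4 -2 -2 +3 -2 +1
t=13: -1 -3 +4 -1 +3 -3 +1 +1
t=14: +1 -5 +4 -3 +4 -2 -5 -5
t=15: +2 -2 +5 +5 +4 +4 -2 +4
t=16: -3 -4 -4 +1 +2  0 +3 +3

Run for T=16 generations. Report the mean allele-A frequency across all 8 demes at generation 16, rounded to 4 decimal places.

t=0: k=[0 0 0 0 0 0 94 0]
t=1: x=[0.0000 0.0000 0.0000 0.0000 0.0000 14.1000 65.8000 14.1000] k=[0 0 0 0 0 18 68 15]
t=2: x=[0.0000 0.0000 0.0000 0.0000 2.7000 22.8000 52.5500 22.9500] k=[0 0 0 0 2 21 56 22]
t=3: x=[0.0000 0.0000 0.0000 0.3000 4.5500 23.4000 45.6500 27.1000] k=[0 0 0 1 10 22 47 29]
t=4: x=[0.0000 0.0000 0.1500 2.2000 10.4500 23.9500 40.5500 31.7000] k=[0 0 2 0 12 23 40 28]
t=5: x=[0.0000 0.3000 1.4000 2.1000 11.8500 23.9000 35.6500 29.8000] k=[0 0 1 0 17 25 39 33]
t=6: x=[0.0000 0.1500 0.7000 2.7000 15.6500 25.9000 36.0000 33.9000] k=[0 0 5 0 19 21 31 38]
t=7: x=[0.0000 0.7500 3.5000 3.6000 16.4500 22.2000 30.5500 36.9500] k=[0 0 2 6 18 17 26 40]
t=8: x=[0.0000 0.3000 2.3000 7.2000 16.0500 18.5000 26.7500 37.9000] k=[0 0 0 8 17 21 32 38]
t=9: x=[0.0000 0.0000 1.2000 8.1500 16.2500 22.0500 31.2500 37.1000] k=[0 0 3 11 16 19 26 35]
t=10: x=[0.0000 0.4500 3.7500 10.5500 15.7000 19.6000 26.3000 33.6500] k=[0 0 3 11 13 21 23 30]
t=11: x=[0.0000 0.4500 3.7500 10.1000 13.9000 20.1000 23.7500 28.9500] k=[0 0 1 11 11 23 23 30]
t=12: x=[0.0000 0.1500 2.3500 9.5000 12.8000 21.2000 24.0500 28.9500] k=[0 2 0 8 11 24 22 30]
t=13: x=[0.3000 1.4000 1.5000 7.2500 12.5000 21.7500 23.5000 28.8000] k=[0 0 6 6 16 19 25 30]
t=14: x=[0.0000 0.9000 5.1000 7.5000 14.9500 19.4500 24.8500 29.2500] k=[0 0 9 5 19 17 20 24]
t=15: x=[0.0000 1.3500 7.0500 7.7000 16.6000 17.7500 20.1500 23.4000] k=[0 0 12 13 21 22 18 27]
t=16: x=[0.0000 1.8000 10.3500 14.0500 19.9500 21.2500 19.9500 25.6500] k=[0 0 6 15 22 21 23 29]

0.1543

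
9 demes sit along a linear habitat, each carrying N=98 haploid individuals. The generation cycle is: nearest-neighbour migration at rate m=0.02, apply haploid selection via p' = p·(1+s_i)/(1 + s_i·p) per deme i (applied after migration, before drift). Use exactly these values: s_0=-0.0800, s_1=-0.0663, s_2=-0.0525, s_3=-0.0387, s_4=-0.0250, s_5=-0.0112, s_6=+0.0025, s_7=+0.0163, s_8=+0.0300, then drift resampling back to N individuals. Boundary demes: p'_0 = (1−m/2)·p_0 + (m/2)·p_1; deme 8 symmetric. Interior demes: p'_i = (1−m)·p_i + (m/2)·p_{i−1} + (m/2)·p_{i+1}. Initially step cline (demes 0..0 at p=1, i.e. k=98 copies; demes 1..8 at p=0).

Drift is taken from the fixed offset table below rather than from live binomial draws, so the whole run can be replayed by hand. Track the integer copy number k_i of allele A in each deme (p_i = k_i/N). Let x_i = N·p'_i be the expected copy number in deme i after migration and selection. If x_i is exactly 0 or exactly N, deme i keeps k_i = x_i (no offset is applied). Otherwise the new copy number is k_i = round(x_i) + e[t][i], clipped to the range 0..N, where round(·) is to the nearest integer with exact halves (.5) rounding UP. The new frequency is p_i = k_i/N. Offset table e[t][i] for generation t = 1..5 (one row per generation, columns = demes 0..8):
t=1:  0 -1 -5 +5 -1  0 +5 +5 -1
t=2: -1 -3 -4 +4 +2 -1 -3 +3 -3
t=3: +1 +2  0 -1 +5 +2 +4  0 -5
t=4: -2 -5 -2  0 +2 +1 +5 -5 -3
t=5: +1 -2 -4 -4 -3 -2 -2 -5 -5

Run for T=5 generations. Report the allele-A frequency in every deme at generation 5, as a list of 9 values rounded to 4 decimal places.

[0.9388, 0.0000, 0.0000, 0.0000, 0.0000, 0.0000, 0.0000, 0.0000, 0.0000]

t=0: k=[98 0 0 0 0 0 0 0 0]
t=1: x=[96.9357 0.9156 0.0000 0.0000 0.0000 0.0000 0.0000 0.0000 0.0000] k=[97 0 0 0 0 0 0 0 0]
t=2: x=[95.8624 0.9063 0.0000 0.0000 0.0000 0.0000 0.0000 0.0000 0.0000] k=[95 0 0 0 0 0 0 0 0]
t=3: x=[93.7215 0.8876 0.0000 0.0000 0.0000 0.0000 0.0000 0.0000 0.0000] k=[95 3 0 0 0 0 0 0 0]
t=4: x=[93.7539 3.6417 0.0284 0.0000 0.0000 0.0000 0.0000 0.0000 0.0000] k=[92 0 0 0 0 0 0 0 0]
t=5: x=[90.5242 0.8595 0.0000 0.0000 0.0000 0.0000 0.0000 0.0000 0.0000] k=[92 0 0 0 0 0 0 0 0]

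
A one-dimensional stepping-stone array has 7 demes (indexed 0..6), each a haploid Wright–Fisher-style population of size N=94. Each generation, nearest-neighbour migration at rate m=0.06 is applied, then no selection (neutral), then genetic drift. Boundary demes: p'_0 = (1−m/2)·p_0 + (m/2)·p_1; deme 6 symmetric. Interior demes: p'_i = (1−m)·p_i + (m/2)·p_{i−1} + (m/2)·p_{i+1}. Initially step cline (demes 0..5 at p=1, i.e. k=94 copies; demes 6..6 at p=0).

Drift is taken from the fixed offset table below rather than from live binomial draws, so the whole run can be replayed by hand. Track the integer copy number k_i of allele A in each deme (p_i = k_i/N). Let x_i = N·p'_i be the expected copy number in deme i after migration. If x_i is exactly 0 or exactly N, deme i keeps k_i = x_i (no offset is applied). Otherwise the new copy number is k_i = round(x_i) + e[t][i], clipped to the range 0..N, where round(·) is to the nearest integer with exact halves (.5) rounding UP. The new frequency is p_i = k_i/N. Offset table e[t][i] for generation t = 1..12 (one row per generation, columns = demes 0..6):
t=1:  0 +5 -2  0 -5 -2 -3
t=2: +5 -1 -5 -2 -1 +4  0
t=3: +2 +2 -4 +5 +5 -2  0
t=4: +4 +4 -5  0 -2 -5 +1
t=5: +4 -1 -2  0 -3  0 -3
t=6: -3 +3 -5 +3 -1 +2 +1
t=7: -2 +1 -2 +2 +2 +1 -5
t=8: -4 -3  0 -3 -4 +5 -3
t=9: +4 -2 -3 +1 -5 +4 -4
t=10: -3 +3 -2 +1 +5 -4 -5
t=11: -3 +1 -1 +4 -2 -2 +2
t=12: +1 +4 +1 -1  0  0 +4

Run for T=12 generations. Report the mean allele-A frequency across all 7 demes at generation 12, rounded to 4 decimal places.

0.8131

t=0: k=[94 94 94 94 94 94 0]
t=1: x=[94.0000 94.0000 94.0000 94.0000 94.0000 91.1800 2.8200] k=[94 94 94 94 94 89 0]
t=2: x=[94.0000 94.0000 94.0000 94.0000 93.8500 86.4800 2.6700] k=[94 94 94 94 93 90 3]
t=3: x=[94.0000 94.0000 94.0000 93.9700 92.9400 87.4800 5.6100] k=[94 94 94 94 94 85 6]
t=4: x=[94.0000 94.0000 94.0000 94.0000 93.7300 82.9000 8.3700] k=[94 94 94 94 92 78 9]
t=5: x=[94.0000 94.0000 94.0000 93.9400 91.6400 76.3500 11.0700] k=[94 94 94 94 89 76 8]
t=6: x=[94.0000 94.0000 94.0000 93.8500 88.7600 74.3500 10.0400] k=[94 94 94 94 88 76 11]
t=7: x=[94.0000 94.0000 94.0000 93.8200 87.8200 74.4100 12.9500] k=[94 94 94 94 90 75 8]
t=8: x=[94.0000 94.0000 94.0000 93.8800 89.6700 73.4400 10.0100] k=[94 94 94 91 86 78 7]
t=9: x=[94.0000 94.0000 93.9100 90.9400 85.9100 76.1100 9.1300] k=[94 94 91 92 81 80 5]
t=10: x=[94.0000 93.9100 91.1200 91.6400 81.3000 77.7800 7.2500] k=[94 94 89 93 86 74 2]
t=11: x=[94.0000 93.8500 89.2700 92.6700 85.8500 72.2000 4.1600] k=[94 94 88 94 84 70 6]
t=12: x=[94.0000 93.8200 88.3600 93.5200 83.8800 68.5000 7.9200] k=[94 94 89 93 84 69 12]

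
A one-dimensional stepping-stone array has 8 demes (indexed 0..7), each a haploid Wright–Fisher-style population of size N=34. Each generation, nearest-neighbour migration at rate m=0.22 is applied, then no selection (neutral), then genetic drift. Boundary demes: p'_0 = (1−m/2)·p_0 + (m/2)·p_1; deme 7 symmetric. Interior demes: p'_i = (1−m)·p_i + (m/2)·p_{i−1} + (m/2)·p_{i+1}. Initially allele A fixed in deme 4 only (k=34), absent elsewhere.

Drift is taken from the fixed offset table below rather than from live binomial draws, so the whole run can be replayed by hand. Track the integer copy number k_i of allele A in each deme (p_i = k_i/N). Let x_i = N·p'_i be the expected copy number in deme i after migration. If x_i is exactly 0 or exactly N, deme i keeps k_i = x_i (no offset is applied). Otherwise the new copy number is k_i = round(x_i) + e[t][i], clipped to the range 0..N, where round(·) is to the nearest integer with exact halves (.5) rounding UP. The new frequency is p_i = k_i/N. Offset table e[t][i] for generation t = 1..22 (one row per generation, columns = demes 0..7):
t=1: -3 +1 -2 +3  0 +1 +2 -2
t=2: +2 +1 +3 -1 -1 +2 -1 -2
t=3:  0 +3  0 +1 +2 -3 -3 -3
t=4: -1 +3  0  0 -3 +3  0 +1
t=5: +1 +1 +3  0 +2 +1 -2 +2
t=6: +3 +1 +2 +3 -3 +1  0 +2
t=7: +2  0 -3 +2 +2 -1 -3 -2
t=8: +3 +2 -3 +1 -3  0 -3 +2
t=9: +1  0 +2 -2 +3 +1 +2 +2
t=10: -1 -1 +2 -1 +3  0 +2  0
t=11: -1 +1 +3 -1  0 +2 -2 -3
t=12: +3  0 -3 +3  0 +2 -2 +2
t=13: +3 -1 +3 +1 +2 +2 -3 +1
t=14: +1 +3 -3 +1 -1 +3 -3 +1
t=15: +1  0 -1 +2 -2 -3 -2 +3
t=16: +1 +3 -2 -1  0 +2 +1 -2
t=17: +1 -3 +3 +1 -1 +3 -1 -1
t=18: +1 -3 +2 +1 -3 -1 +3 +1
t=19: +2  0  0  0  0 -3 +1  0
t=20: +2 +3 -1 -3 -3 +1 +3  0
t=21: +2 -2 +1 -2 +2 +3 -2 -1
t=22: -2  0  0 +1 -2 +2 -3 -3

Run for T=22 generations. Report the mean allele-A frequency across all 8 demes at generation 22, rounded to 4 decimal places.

0.3088

t=0: k=[0 0 0 0 34 0 0 0]
t=1: x=[0.0000 0.0000 0.0000 3.7400 26.5200 3.7400 0.0000 0.0000] k=[0 0 0 7 27 5 0 0]
t=2: x=[0.0000 0.0000 0.7700 8.4300 22.3800 6.8700 0.5500 0.0000] k=[0 0 4 7 21 9 0 0]
t=3: x=[0.0000 0.4400 3.8900 8.2100 18.1400 9.3300 0.9900 0.0000] k=[0 3 4 9 20 6 0 0]
t=4: x=[0.3300 2.7800 4.4400 9.6600 17.2500 6.8800 0.6600 0.0000] k=[0 6 4 10 14 10 1 0]
t=5: x=[0.6600 5.1200 4.8800 9.7800 13.1200 9.4500 1.8800 0.1100] k=[2 6 8 10 15 10 0 2]
t=6: x=[2.4400 5.7800 8.0000 10.3300 13.9000 9.4500 1.3200 1.7800] k=[5 7 10 13 11 10 1 4]
t=7: x=[5.2200 7.1100 10.0000 12.4500 11.1100 9.1200 2.3200 3.6700] k=[7 7 7 14 13 8 0 2]
t=8: x=[7.0000 7.0000 7.7700 13.1200 12.5600 7.6700 1.1000 1.7800] k=[10 9 5 14 10 8 0 4]
t=9: x=[9.8900 8.6700 6.4300 12.5700 10.2200 7.3400 1.3200 3.5600] k=[11 9 8 11 13 8 3 6]
t=10: x=[10.7800 9.1100 8.4400 10.8900 12.2300 8.0000 3.8800 5.6700] k=[10 8 10 10 15 8 6 6]
t=11: x=[9.7800 8.4400 9.7800 10.5500 13.6800 8.5500 6.2200 6.0000] k=[9 9 13 10 14 11 4 3]
t=12: x=[9.0000 9.4400 12.2300 10.7700 13.2300 10.5600 4.6600 3.1100] k=[12 9 9 14 13 13 3 5]
t=13: x=[11.6700 9.3300 9.5500 13.3400 13.1100 11.9000 4.3200 4.7800] k=[15 8 13 14 15 14 1 6]
t=14: x=[14.2300 9.3200 12.5600 14.0000 14.7800 12.6800 2.9800 5.4500] k=[15 12 10 15 14 16 0 6]
t=15: x=[14.6700 12.1100 10.7700 14.3400 14.3300 14.0200 2.4200 5.3400] k=[16 12 10 16 12 11 0 8]
t=16: x=[15.5600 12.2200 10.8800 14.9000 12.3300 9.9000 2.0900 7.1200] k=[17 15 9 14 12 12 3 5]
t=17: x=[16.7800 14.5600 10.2100 13.2300 12.2200 11.0100 4.2100 4.7800] k=[18 12 13 14 11 14 3 4]
t=18: x=[17.3400 12.7700 13.0000 13.5600 11.6600 12.4600 4.3200 3.8900] k=[18 10 15 15 9 11 7 5]
t=19: x=[17.1200 11.4300 14.4500 14.3400 9.8800 10.3400 7.2200 5.2200] k=[19 11 14 14 10 7 8 5]
t=20: x=[18.1200 12.2100 13.6700 13.5600 10.1100 7.4400 7.5600 5.3300] k=[20 15 13 11 7 8 11 5]
t=21: x=[19.4500 15.3300 13.0000 10.7800 7.5500 8.2200 10.0100 5.6600] k=[21 13 14 9 10 11 8 5]
t=22: x=[20.1200 13.9900 13.3400 9.6600 10.0000 10.5600 8.0000 5.3300] k=[18 14 13 11 8 13 5 2]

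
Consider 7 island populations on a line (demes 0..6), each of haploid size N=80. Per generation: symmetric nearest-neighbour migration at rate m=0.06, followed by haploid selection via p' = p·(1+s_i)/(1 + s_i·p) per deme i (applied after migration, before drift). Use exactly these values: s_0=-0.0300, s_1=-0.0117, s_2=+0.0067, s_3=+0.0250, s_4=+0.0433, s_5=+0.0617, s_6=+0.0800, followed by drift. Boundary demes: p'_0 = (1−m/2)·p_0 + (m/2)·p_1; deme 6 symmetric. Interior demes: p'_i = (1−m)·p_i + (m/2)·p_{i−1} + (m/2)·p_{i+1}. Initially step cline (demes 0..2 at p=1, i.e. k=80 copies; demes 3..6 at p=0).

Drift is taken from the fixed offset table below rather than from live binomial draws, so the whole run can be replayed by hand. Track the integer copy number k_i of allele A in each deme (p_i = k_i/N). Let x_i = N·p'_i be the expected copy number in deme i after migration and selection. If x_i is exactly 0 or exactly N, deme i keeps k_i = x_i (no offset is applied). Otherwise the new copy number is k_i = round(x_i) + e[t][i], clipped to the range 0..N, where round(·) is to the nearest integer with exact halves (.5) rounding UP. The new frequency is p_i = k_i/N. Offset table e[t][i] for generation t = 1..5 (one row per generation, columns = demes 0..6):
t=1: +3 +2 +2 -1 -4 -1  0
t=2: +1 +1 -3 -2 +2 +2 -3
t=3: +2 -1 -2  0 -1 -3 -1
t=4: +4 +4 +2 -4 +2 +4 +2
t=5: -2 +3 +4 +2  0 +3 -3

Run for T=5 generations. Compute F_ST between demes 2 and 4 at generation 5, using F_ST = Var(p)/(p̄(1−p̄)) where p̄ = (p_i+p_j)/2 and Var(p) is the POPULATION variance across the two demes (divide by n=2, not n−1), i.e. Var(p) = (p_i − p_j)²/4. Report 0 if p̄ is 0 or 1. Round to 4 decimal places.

t=0: k=[80 80 80 0 0 0 0]
t=1: x=[80.0000 80.0000 77.6155 2.4582 0.0000 0.0000 0.0000] k=[80 80 80 1 0 0 0]
t=2: x=[80.0000 80.0000 77.6453 3.4199 0.0313 0.0000 0.0000] k=[80 80 75 1 2 0 0]
t=3: x=[80.0000 79.8482 72.9729 3.3279 1.9906 0.0637 0.0000] k=[80 79 71 3 1 0 0]
t=4: x=[79.9691 78.7759 69.2622 5.0966 1.0740 0.0319 0.0000] k=[80 80 71 1 3 4 0]
t=5: x=[80.0000 79.7268 69.2324 3.2358 3.0936 4.0754 0.1296] k=[80 80 73 5 3 7 0]

0.7675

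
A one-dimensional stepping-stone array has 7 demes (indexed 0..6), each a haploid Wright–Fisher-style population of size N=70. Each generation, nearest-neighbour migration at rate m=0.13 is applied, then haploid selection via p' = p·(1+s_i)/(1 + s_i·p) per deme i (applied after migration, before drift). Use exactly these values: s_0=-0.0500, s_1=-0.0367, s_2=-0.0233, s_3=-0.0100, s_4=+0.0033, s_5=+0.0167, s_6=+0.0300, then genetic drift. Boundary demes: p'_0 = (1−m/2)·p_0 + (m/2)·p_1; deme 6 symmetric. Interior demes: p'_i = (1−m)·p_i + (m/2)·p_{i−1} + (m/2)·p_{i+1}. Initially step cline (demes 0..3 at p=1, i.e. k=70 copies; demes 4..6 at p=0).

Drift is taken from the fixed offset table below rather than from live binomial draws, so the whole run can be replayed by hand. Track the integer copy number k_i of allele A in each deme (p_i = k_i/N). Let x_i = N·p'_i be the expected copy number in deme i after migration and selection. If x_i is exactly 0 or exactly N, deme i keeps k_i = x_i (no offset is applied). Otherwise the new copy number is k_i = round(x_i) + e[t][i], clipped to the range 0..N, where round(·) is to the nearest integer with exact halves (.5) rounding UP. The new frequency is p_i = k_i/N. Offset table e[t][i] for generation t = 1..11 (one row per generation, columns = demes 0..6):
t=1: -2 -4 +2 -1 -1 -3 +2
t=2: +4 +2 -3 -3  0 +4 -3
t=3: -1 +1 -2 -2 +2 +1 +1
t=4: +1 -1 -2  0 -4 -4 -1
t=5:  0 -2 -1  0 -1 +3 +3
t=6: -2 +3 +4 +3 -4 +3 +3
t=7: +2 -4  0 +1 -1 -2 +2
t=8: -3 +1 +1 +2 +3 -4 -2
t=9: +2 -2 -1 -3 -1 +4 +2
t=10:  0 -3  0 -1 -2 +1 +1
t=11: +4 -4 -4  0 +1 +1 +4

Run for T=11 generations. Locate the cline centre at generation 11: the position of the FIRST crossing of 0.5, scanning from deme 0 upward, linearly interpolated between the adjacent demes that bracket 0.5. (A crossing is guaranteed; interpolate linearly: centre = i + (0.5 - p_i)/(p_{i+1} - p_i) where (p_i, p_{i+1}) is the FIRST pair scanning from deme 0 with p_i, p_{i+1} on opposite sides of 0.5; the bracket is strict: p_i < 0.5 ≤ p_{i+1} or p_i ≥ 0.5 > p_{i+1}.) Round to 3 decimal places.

t=0: k=[70 70 70 70 0 0 0]
t=1: x=[70.0000 70.0000 70.0000 65.4071 4.5640 0.0000 0.0000] k=[70 70 70 64 4 0 0]
t=2: x=[70.0000 70.0000 69.6007 60.4071 7.6625 0.2643 0.0000] k=[70 70 67 57 8 4 0]
t=3: x=[70.0000 69.7976 66.4667 54.3432 10.9554 4.0629 0.2678] k=[70 70 64 52 13 5 1]
t=4: x=[70.0000 69.5952 63.4718 50.1022 15.0539 5.3411 1.2971] k=[70 69 61 50 11 1 0]
t=5: x=[69.9316 68.4908 60.6151 48.0288 12.9197 1.6109 0.0669] k=[70 66 60 48 12 5 3]
t=6: x=[69.7264 65.7223 59.3997 46.2827 13.9217 5.4071 3.2196] k=[68 69 63 49 10 8 6]
t=7: x=[67.9661 68.4908 62.3203 47.2208 12.4387 8.1181 6.2974] k=[70 64 62 48 11 6 8]
t=8: x=[69.5896 64.0599 61.0374 46.3479 13.1151 6.5527 8.0789] k=[67 65 62 48 16 3 6]
t=9: x=[66.7130 64.7565 61.1035 46.6739 17.2778 4.1035 5.9643] k=[69 63 60 44 16 8 8]
t=10: x=[68.5384 62.9618 58.9372 43.0536 17.3429 8.6447 8.2118] k=[69 60 59 42 15 10 9]
t=11: x=[68.3336 60.2093 57.7232 41.1798 16.4715 10.4059 9.3008] k=[70 56 54 41 17 11 13]

3.250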